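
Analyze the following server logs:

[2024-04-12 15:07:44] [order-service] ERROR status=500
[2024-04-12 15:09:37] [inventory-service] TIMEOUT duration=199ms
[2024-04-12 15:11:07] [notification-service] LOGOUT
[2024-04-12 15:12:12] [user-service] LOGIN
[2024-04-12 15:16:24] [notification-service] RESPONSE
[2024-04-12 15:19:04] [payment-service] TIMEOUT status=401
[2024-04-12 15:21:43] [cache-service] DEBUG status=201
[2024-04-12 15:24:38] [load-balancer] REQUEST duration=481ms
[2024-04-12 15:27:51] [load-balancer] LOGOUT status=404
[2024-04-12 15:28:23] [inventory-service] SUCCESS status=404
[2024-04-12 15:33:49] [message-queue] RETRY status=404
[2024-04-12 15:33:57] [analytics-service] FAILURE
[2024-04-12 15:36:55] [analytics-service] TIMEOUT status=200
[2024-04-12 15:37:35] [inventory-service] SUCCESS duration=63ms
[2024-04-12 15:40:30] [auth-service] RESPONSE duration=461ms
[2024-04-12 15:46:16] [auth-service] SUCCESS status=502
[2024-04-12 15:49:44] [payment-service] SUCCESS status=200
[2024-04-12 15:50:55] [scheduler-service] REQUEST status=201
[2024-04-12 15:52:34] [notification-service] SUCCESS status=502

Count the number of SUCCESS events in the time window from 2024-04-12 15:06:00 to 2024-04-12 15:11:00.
0

To count events in the time window:

1. Window boundaries: 2024-04-12 15:06:00 to 2024-04-12 15:11:00
2. Filter for SUCCESS events within this window
3. Count matching events: 0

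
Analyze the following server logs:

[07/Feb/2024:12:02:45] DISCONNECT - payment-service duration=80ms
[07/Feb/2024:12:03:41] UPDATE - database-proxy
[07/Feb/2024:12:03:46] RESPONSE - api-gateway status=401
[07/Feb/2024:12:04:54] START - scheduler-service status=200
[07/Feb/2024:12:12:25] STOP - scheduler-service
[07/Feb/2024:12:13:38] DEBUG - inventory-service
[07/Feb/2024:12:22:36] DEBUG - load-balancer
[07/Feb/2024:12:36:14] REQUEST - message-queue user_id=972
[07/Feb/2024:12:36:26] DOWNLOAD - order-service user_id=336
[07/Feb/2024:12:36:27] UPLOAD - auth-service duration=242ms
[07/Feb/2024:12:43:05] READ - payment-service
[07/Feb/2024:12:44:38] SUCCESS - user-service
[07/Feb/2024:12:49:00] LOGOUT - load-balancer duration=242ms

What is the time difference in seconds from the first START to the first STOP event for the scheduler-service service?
451

To find the time between events:

1. Locate the first START event for scheduler-service: 07/Feb/2024:12:04:54
2. Locate the first STOP event for scheduler-service: 07/Feb/2024:12:12:25
3. Calculate the difference: 07/Feb/2024:12:12:25 - 07/Feb/2024:12:04:54 = 451 seconds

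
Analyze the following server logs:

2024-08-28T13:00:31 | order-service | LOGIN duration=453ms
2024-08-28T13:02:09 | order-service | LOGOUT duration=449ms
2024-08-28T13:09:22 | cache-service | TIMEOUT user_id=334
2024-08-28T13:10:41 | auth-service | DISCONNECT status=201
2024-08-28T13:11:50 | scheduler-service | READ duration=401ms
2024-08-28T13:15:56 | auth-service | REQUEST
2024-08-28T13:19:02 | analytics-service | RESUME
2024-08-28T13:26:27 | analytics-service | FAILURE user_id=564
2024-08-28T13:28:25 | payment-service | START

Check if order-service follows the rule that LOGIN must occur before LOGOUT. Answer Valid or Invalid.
Valid

To validate ordering:

1. Required order: LOGIN → LOGOUT
2. Rule: LOGIN must occur before LOGOUT
3. Check actual order of events for order-service
4. Result: Valid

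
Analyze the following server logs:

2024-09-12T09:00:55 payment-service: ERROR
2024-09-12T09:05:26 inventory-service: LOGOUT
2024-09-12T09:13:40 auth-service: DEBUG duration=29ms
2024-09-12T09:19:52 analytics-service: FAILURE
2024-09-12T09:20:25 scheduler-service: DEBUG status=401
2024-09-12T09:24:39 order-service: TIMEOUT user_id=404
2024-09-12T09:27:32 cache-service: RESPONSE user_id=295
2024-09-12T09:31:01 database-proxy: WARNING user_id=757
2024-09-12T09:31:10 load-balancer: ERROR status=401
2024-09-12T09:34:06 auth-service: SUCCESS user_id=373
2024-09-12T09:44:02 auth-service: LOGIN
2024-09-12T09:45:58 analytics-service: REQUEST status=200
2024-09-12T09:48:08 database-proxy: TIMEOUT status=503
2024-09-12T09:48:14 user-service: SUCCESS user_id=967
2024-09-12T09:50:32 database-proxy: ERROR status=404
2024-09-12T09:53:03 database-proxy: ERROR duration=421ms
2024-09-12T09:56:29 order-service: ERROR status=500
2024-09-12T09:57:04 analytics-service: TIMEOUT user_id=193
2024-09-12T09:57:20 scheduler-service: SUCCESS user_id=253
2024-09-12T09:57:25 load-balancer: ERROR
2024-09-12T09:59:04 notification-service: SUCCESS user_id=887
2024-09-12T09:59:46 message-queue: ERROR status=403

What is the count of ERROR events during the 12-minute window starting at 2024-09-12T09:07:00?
0

To count events in the time window:

1. Window boundaries: 2024-09-12T09:07:00 to 2024-09-12T09:19:00
2. Filter for ERROR events within this window
3. Count matching events: 0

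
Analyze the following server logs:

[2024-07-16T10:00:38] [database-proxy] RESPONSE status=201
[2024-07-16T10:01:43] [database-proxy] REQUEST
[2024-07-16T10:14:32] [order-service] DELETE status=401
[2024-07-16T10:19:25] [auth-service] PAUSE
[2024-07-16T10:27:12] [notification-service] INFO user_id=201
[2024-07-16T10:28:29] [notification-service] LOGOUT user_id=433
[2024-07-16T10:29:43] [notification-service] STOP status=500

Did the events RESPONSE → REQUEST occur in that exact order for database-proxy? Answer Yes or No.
Yes

To verify sequence order:

1. Find all events in sequence RESPONSE → REQUEST for database-proxy
2. Extract their timestamps
3. Check if timestamps are in ascending order
4. Result: Yes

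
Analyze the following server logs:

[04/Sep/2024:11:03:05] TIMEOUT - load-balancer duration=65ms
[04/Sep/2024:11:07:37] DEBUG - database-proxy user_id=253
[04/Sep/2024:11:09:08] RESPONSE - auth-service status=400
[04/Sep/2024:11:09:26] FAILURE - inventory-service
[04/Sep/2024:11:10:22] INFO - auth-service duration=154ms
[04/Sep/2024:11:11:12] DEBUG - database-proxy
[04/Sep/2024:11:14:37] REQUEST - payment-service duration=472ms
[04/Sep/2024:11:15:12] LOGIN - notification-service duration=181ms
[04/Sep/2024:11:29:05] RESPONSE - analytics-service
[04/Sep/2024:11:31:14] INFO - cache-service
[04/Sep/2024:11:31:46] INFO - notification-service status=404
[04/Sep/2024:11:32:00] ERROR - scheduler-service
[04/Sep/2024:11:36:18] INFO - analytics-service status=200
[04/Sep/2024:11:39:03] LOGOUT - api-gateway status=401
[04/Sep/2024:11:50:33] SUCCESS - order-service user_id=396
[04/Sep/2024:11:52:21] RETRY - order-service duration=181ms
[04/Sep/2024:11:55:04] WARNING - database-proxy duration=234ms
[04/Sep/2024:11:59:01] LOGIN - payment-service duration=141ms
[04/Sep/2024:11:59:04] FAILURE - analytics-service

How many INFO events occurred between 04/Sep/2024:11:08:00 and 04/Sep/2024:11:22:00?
1

To count events in the time window:

1. Window boundaries: 04/Sep/2024:11:08:00 to 04/Sep/2024:11:22:00
2. Filter for INFO events within this window
3. Count matching events: 1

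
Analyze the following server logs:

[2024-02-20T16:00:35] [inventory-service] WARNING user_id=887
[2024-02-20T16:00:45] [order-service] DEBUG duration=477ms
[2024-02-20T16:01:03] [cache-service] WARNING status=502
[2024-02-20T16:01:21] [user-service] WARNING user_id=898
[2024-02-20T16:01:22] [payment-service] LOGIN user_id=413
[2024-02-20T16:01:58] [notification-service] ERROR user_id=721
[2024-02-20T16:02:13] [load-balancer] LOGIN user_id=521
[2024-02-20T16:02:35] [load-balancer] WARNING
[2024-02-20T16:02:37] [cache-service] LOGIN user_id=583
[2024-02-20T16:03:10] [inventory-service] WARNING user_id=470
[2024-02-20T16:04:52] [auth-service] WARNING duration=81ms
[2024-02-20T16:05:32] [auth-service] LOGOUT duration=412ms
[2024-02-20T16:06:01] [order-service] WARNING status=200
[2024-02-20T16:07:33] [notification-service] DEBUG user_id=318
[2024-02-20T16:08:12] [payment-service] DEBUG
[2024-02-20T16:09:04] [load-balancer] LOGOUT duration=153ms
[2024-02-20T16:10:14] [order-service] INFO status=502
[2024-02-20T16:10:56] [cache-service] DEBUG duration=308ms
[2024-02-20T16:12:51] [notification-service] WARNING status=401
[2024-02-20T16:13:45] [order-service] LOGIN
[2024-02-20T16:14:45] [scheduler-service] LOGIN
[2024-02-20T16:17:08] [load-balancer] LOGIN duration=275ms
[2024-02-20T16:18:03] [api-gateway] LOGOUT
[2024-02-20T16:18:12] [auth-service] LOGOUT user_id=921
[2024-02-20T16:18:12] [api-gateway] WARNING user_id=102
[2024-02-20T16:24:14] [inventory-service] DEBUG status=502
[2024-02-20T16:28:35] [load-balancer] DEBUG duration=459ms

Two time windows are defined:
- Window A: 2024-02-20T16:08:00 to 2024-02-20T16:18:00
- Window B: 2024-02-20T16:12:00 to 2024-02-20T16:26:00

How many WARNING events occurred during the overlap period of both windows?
1

To find overlap events:

1. Window A: 2024-02-20T16:08:00 to 2024-02-20T16:18:00
2. Window B: 2024-02-20T16:12:00 to 2024-02-20T16:26:00
3. Overlap period: 2024-02-20T16:12:00 to 2024-02-20T16:18:00
4. Count WARNING events in overlap: 1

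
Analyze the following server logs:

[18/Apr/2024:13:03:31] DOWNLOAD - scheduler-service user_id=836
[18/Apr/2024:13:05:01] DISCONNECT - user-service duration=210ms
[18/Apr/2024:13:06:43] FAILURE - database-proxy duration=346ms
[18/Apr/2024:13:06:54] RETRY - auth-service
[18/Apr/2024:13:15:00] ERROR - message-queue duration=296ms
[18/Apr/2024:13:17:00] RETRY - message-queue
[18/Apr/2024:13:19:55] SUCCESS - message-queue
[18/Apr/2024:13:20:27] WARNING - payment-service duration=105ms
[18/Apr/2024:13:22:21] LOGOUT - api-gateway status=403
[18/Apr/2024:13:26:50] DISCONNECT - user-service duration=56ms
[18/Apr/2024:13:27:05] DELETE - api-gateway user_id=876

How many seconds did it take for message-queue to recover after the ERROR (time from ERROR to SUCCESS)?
295

To calculate recovery time:

1. Find ERROR event for message-queue: 18/Apr/2024:13:15:00
2. Find next SUCCESS event for message-queue: 18/Apr/2024:13:19:55
3. Recovery time: 18/Apr/2024:13:19:55 - 18/Apr/2024:13:15:00 = 295 seconds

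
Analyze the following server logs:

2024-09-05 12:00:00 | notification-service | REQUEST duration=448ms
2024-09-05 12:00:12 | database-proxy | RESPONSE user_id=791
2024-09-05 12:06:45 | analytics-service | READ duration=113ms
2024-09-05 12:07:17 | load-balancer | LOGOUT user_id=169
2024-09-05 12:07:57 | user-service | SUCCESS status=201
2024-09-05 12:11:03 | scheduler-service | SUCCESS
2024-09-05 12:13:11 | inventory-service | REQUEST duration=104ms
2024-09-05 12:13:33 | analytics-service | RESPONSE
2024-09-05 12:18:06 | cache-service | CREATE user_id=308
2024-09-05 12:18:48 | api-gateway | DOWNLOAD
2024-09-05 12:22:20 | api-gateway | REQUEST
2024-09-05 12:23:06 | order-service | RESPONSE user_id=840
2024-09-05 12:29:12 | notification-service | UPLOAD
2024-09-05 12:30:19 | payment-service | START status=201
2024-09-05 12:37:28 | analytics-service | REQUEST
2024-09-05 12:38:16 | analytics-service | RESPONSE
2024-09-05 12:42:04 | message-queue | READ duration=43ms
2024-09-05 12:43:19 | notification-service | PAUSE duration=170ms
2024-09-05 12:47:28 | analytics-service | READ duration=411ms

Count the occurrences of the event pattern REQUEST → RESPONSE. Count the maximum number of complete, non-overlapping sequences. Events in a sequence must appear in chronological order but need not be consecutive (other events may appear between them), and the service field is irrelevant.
4

To count sequences:

1. Look for pattern: REQUEST → RESPONSE
2. Greedily scan the log in chronological order, matching each sequence element in turn (ignoring service)
3. Each time the full pattern completes, increment the count and restart matching from the next event
4. Complete non-overlapping sequences found: 4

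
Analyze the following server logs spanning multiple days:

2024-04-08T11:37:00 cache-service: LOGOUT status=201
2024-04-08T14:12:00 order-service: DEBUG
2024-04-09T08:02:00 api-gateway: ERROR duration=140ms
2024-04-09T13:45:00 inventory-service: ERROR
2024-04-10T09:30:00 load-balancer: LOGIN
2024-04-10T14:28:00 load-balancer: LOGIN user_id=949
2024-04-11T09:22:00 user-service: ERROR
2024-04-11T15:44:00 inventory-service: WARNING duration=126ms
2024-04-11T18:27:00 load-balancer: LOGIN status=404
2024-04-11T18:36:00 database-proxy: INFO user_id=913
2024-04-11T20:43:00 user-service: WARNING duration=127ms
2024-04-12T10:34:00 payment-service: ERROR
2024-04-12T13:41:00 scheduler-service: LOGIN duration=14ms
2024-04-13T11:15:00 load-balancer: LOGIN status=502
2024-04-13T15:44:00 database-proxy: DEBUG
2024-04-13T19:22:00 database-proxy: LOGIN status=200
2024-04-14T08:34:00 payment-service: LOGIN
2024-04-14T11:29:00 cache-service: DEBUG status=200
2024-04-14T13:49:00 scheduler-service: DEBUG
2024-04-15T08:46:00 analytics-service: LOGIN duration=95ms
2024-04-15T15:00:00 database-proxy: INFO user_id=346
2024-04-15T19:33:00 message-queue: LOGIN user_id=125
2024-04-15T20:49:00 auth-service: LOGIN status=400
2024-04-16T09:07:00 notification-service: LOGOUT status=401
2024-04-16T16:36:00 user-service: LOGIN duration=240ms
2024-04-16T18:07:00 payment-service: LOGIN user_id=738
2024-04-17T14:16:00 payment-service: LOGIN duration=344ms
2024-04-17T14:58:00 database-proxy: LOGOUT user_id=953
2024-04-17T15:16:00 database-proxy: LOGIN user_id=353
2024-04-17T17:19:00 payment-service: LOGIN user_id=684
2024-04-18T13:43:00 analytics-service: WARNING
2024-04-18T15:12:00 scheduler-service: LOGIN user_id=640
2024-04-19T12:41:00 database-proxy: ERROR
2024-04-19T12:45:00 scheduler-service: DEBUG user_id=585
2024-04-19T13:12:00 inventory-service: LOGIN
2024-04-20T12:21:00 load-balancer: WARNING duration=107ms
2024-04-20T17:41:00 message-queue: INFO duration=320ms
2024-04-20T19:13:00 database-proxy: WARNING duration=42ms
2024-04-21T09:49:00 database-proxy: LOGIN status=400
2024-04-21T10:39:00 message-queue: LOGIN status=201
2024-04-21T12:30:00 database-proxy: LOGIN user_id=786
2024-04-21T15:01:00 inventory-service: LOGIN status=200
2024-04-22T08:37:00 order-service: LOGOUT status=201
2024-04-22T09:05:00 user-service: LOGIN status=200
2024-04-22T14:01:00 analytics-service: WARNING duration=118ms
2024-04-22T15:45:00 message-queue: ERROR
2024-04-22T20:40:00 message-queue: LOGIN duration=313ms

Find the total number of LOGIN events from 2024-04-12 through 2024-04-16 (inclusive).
9

To filter by date range:

1. Date range: 2024-04-12 through 2024-04-16, both dates inclusive
2. Filter for LOGIN events whose date falls in this range
3. Count matching events: 9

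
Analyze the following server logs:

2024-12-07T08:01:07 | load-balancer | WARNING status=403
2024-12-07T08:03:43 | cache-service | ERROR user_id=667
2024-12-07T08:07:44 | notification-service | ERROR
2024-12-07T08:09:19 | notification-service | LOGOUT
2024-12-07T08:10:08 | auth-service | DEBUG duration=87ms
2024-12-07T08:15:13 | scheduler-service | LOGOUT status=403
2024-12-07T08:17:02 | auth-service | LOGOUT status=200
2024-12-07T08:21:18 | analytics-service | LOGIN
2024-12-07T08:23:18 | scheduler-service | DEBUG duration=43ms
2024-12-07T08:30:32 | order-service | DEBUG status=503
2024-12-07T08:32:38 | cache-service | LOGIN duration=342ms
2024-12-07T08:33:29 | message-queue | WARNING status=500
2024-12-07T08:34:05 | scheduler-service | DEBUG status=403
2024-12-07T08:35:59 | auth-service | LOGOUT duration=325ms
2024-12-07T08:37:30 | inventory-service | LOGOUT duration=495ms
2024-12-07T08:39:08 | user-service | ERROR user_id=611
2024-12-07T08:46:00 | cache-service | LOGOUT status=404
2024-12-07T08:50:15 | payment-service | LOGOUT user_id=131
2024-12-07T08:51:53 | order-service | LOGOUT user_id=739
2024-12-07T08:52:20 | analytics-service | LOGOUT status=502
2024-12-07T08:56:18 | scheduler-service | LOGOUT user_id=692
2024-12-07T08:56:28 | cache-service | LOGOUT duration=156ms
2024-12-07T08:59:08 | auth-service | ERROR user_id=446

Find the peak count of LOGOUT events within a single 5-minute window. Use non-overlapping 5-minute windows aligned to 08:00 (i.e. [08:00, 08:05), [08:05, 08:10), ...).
3

To find the burst window:

1. Divide the log period into non-overlapping 5-minute windows starting at 08:00
2. Count LOGOUT events in each window
3. Find the window with maximum count
4. Maximum events in a window: 3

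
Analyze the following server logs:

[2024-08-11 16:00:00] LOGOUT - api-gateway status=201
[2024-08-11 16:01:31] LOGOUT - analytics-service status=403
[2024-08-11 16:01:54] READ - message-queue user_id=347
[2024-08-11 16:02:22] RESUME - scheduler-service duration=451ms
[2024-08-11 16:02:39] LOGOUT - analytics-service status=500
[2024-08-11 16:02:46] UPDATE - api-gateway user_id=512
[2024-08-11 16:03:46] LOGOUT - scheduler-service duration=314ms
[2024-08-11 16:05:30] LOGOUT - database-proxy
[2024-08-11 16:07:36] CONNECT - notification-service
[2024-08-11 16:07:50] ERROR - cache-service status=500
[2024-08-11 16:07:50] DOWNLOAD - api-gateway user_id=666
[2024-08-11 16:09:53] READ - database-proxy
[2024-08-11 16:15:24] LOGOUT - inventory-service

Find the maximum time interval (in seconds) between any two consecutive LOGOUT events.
594

To find the longest gap:

1. Extract all LOGOUT events in chronological order
2. Calculate time differences between consecutive events
3. Find the maximum difference
4. Longest gap: 594 seconds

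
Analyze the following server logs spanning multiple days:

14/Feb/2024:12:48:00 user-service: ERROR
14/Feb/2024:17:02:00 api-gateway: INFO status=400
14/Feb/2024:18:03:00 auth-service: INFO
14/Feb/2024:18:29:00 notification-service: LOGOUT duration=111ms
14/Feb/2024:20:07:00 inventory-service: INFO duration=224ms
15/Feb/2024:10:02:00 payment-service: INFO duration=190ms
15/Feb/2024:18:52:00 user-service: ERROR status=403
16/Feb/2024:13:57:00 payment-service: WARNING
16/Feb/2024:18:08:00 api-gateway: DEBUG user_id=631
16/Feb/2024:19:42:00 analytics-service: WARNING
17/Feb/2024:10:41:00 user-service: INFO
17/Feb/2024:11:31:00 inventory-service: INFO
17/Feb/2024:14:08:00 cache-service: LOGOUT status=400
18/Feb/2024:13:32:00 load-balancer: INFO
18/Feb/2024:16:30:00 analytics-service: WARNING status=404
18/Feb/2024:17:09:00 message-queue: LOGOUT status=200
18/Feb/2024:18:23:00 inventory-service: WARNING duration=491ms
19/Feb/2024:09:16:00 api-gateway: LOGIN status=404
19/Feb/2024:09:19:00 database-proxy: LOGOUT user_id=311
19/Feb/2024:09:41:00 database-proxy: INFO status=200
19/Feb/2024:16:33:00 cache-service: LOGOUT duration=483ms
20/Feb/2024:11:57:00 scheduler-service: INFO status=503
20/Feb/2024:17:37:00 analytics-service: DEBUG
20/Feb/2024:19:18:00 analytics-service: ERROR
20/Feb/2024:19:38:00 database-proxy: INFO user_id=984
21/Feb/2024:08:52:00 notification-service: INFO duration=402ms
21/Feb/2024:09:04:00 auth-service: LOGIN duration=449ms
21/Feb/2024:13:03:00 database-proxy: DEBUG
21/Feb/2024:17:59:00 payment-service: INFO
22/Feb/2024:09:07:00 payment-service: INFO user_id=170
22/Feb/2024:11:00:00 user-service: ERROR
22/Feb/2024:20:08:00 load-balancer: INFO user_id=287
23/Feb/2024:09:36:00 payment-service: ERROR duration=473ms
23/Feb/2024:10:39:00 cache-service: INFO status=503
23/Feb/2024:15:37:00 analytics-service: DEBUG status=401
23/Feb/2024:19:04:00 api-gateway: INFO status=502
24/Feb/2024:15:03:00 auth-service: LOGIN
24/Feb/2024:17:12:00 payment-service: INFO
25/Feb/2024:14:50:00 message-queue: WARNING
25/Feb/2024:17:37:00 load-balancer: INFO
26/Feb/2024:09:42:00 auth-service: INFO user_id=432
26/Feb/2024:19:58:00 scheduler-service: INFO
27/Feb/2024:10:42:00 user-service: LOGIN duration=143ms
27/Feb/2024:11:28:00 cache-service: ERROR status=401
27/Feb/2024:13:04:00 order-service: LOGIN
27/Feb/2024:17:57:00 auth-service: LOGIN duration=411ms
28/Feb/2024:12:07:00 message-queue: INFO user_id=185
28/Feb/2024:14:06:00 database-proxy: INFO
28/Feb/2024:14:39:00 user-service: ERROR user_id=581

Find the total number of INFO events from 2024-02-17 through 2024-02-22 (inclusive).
10

To filter by date range:

1. Date range: 2024-02-17 through 2024-02-22, both dates inclusive
2. Filter for INFO events whose date falls in this range
3. Count matching events: 10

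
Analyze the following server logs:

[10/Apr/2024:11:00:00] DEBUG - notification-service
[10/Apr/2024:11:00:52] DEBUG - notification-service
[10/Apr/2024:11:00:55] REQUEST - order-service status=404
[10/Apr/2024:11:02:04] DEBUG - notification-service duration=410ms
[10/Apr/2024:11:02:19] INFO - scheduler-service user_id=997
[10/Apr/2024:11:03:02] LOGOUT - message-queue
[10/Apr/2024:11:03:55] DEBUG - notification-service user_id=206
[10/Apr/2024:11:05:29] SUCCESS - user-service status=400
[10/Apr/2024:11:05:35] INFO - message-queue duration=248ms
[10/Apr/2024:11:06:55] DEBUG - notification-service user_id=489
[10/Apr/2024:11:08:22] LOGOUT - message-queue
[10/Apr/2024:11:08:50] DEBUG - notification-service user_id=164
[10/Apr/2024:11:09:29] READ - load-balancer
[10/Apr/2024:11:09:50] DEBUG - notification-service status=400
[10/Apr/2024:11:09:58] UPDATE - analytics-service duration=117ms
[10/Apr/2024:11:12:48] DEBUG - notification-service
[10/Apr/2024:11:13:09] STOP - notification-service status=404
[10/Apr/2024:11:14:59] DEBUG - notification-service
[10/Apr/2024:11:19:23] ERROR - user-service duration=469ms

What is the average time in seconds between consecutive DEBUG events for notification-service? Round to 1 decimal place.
112.4

To calculate average interval:

1. Find all DEBUG events for notification-service in order
2. Calculate time gaps between consecutive events
3. Compute mean of gaps: 899 / 8 = 112.4 seconds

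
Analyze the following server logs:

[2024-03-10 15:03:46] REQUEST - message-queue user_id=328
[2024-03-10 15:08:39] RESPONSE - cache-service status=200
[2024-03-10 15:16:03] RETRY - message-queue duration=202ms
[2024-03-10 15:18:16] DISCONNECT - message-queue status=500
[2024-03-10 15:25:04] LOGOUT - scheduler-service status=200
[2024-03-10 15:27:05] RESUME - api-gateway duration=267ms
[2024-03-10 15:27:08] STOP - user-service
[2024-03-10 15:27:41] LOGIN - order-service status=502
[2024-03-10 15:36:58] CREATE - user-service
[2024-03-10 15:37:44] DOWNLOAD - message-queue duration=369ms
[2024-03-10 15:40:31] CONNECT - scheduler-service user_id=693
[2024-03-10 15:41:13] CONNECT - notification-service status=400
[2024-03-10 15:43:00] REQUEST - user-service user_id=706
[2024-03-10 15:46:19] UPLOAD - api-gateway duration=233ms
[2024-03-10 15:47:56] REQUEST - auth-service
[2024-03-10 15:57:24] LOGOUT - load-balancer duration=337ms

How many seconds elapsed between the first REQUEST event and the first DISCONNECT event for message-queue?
870

To find the time between events:

1. Locate the first REQUEST event for message-queue: 2024-03-10 15:03:46
2. Locate the first DISCONNECT event for message-queue: 2024-03-10 15:18:16
3. Calculate the difference: 2024-03-10 15:18:16 - 2024-03-10 15:03:46 = 870 seconds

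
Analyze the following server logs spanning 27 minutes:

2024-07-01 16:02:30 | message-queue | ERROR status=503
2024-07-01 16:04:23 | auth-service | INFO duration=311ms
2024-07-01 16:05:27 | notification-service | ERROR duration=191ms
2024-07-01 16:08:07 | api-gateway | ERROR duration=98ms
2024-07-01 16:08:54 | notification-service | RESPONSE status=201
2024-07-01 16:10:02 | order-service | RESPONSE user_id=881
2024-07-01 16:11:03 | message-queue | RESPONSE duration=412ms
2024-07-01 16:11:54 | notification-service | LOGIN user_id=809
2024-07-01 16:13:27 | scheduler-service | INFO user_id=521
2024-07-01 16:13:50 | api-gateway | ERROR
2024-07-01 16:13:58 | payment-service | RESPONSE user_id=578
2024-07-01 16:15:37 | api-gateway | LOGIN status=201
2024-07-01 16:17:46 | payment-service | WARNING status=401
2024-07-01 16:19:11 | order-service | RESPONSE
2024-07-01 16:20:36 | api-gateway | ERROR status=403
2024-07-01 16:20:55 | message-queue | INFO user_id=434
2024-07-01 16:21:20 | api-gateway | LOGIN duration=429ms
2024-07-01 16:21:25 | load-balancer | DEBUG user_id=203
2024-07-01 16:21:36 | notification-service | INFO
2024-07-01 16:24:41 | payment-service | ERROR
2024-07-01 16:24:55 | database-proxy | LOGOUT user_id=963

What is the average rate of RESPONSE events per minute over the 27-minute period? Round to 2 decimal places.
0.19

To calculate the rate:

1. Count total RESPONSE events: 5
2. Total time period: 27 minutes
3. Rate = 5 / 27 = 0.19 events per minute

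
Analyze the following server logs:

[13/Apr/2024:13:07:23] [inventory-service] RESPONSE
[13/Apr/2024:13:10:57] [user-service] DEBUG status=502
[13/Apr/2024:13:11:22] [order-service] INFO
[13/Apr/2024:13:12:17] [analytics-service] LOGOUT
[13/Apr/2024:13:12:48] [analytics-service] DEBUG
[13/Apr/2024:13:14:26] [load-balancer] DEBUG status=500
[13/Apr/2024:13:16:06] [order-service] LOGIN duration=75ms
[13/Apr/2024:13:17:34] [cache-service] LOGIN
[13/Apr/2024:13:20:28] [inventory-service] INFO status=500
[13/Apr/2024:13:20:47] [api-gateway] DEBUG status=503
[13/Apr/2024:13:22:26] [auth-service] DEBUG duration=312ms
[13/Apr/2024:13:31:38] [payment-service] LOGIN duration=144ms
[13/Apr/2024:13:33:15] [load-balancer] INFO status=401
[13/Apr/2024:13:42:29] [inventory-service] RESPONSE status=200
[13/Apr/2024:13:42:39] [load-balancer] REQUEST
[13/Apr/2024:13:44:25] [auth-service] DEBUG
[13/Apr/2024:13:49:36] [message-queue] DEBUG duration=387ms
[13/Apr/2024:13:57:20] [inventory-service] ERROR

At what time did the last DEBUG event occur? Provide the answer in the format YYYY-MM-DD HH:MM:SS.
2024-04-13 13:49:36

To find the last event:

1. Filter for all DEBUG events
2. Sort by timestamp
3. Select the last one
4. Timestamp: 2024-04-13 13:49:36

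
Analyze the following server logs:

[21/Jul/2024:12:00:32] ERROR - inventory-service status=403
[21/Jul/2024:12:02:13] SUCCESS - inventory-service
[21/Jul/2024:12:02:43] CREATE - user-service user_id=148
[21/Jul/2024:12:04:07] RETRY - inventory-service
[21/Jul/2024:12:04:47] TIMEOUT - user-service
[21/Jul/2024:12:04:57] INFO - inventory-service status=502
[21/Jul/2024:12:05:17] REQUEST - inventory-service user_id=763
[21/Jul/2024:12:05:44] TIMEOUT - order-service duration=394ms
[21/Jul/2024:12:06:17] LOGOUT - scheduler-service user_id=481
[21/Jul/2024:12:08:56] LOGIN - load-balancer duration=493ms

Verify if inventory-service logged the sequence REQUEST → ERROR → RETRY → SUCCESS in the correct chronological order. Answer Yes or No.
No

To verify sequence order:

1. Find all events in sequence REQUEST → ERROR → RETRY → SUCCESS for inventory-service
2. Extract their timestamps
3. Check if timestamps are in ascending order
4. Result: No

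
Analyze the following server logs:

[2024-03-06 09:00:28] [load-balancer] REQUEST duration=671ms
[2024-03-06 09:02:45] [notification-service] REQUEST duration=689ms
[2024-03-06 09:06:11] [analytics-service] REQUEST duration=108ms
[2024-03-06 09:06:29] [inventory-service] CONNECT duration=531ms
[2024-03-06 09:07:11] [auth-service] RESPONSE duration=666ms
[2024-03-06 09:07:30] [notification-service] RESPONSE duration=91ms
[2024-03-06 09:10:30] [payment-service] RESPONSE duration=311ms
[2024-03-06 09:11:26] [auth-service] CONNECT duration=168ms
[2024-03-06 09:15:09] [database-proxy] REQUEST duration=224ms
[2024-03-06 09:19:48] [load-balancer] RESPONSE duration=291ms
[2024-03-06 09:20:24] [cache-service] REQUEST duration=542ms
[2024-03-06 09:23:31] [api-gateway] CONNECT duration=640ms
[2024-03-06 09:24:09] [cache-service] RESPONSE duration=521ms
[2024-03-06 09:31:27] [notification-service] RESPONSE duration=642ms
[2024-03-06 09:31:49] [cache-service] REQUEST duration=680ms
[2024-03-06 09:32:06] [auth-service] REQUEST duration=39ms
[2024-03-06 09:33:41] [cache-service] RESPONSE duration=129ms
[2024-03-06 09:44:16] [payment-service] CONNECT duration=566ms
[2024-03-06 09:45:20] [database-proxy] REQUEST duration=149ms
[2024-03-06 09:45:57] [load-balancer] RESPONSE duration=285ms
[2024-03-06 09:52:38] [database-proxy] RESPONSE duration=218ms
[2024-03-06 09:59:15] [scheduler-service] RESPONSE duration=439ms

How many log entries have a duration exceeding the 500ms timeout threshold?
10

To count timeouts:

1. Threshold: 500ms
2. Extract duration from each log entry
3. Count entries where duration > 500
4. Timeout count: 10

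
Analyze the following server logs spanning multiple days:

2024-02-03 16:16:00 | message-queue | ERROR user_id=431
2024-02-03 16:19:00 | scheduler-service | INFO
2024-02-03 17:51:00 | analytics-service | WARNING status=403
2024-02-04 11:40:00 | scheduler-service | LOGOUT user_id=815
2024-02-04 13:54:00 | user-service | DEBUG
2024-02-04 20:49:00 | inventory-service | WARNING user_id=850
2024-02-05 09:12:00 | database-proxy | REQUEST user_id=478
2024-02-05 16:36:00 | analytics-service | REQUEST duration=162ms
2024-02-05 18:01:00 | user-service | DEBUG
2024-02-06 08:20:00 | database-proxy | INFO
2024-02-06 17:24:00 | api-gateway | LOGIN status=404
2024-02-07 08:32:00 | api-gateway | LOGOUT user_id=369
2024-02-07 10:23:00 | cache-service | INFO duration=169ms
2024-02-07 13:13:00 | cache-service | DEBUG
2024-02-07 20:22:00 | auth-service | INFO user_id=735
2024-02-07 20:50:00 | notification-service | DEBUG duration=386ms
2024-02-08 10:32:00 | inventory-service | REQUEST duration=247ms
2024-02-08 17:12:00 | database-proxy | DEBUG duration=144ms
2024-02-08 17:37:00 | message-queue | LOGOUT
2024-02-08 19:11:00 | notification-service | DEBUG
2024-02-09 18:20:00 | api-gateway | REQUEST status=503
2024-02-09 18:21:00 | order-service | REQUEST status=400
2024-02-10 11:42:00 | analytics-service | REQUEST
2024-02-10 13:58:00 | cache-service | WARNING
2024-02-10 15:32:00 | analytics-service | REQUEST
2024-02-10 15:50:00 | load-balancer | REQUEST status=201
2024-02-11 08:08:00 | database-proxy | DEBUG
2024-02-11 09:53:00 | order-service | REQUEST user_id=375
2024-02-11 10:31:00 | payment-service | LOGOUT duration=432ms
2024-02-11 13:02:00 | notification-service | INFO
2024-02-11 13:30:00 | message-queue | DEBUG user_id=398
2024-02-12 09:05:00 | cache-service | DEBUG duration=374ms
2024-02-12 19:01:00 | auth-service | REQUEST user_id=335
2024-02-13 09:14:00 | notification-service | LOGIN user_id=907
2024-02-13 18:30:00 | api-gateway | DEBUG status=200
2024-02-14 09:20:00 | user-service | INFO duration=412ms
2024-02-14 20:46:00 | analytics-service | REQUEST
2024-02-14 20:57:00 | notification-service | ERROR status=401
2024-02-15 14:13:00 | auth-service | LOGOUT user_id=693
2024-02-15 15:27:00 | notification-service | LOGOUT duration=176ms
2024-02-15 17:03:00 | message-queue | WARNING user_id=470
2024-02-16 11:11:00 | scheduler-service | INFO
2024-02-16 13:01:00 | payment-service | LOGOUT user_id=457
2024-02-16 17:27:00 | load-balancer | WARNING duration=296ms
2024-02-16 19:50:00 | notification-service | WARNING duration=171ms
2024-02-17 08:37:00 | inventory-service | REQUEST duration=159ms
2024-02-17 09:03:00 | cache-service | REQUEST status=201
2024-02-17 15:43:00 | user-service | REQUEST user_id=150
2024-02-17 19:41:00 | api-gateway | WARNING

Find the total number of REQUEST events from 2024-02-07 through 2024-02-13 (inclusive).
8

To filter by date range:

1. Date range: 2024-02-07 through 2024-02-13, both dates inclusive
2. Filter for REQUEST events whose date falls in this range
3. Count matching events: 8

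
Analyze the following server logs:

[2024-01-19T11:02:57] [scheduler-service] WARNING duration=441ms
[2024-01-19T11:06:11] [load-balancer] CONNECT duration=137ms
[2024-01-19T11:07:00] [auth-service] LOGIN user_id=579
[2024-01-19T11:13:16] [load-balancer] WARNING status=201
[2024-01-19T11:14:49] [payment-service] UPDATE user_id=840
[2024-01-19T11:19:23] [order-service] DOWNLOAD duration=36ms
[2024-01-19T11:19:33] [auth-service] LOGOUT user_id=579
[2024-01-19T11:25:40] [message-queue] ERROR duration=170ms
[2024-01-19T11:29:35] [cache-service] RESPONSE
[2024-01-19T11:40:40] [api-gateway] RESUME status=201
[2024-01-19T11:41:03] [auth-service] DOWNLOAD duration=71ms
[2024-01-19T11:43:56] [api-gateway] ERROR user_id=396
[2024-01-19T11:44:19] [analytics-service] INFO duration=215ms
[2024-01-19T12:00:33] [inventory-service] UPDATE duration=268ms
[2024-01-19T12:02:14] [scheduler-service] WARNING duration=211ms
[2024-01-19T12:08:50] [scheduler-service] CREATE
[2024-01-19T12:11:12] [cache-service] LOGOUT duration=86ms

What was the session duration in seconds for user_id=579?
753

To calculate session duration:

1. Find LOGIN event for user_id=579: 2024-01-19T11:07:00
2. Find LOGOUT event for user_id=579: 2024-01-19T11:19:33
3. Session duration: 2024-01-19T11:19:33 - 2024-01-19T11:07:00 = 753 seconds (12 minutes)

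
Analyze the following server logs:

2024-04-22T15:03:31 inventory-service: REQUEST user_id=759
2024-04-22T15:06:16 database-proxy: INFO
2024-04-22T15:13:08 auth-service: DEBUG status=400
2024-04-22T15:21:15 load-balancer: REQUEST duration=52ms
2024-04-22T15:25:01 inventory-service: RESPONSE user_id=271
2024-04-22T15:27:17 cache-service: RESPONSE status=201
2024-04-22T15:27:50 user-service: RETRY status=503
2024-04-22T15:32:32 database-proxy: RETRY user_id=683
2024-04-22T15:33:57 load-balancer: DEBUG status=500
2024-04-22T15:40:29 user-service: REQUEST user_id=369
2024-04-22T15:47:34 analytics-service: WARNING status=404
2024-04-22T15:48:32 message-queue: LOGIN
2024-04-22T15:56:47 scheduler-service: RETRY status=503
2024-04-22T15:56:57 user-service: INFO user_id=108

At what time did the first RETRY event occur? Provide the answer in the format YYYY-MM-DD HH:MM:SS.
2024-04-22 15:27:50

To find the first event:

1. Filter for all RETRY events
2. Sort by timestamp
3. Select the first one
4. Timestamp: 2024-04-22 15:27:50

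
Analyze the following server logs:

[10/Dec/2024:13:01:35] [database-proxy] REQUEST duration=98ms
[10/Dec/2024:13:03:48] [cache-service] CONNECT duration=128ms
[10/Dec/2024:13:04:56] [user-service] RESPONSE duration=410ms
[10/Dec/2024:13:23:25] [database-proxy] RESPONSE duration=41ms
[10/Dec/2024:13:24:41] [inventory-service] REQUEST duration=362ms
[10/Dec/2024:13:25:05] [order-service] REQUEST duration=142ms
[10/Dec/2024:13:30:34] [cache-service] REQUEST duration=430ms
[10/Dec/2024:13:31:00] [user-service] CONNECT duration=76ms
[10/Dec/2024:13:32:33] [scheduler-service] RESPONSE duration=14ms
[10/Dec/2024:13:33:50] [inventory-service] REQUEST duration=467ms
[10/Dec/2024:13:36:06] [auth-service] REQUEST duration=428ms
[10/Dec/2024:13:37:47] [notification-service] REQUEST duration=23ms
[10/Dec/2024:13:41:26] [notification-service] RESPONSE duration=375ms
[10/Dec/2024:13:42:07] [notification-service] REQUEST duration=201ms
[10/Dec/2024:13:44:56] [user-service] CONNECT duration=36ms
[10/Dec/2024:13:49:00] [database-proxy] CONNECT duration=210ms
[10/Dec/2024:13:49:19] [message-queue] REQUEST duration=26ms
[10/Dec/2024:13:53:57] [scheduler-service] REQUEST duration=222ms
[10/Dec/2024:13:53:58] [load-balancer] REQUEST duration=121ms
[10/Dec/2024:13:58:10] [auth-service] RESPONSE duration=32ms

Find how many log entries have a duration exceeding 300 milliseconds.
6

To count timeouts:

1. Threshold: 300ms
2. Extract duration from each log entry
3. Count entries where duration > 300
4. Timeout count: 6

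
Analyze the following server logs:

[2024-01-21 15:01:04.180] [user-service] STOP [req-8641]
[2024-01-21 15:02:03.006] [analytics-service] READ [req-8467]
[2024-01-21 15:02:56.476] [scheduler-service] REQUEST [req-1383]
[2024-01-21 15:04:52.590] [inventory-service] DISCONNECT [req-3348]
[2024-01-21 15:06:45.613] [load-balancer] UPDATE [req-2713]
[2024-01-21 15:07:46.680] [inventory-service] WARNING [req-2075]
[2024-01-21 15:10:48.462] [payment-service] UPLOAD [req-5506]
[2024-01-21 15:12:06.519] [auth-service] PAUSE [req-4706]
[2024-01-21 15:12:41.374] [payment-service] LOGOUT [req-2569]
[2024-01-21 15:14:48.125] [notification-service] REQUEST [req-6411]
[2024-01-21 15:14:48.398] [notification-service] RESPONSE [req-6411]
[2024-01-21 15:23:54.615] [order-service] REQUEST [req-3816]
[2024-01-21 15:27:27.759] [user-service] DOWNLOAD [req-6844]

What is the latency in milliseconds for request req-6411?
273

To calculate latency:

1. Find REQUEST with id req-6411: 2024-01-21 15:14:48.125
2. Find RESPONSE with id req-6411: 2024-01-21 15:14:48.398
3. Latency: 2024-01-21 15:14:48.398 - 2024-01-21 15:14:48.125 = 273ms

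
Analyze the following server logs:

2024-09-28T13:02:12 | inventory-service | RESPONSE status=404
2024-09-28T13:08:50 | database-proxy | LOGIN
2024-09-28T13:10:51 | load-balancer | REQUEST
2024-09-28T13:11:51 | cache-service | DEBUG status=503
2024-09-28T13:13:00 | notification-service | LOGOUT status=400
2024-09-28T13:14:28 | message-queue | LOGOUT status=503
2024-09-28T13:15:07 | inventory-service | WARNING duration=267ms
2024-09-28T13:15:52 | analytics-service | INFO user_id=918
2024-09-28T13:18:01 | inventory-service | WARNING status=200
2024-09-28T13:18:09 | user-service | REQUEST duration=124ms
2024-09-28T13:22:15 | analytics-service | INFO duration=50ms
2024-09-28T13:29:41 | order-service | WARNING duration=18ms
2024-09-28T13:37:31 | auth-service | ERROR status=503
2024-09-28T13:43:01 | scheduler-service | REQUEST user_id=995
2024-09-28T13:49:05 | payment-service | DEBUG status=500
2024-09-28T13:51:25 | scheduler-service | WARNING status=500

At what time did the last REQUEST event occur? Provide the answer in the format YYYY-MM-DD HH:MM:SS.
2024-09-28 13:43:01

To find the last event:

1. Filter for all REQUEST events
2. Sort by timestamp
3. Select the last one
4. Timestamp: 2024-09-28 13:43:01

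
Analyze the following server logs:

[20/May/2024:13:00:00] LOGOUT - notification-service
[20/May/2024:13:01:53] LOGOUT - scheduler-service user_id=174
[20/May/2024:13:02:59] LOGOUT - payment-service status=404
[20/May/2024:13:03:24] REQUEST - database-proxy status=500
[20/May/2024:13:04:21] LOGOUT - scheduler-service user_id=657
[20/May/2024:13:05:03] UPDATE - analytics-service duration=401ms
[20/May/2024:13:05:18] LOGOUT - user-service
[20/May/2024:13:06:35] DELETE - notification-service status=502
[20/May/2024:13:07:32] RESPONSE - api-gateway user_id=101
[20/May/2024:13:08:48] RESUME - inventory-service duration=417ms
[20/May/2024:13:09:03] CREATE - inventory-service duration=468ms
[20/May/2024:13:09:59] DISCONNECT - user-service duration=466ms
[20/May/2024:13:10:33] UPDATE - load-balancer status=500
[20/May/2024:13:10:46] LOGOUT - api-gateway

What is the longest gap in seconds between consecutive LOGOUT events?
328

To find the longest gap:

1. Extract all LOGOUT events in chronological order
2. Calculate time differences between consecutive events
3. Find the maximum difference
4. Longest gap: 328 seconds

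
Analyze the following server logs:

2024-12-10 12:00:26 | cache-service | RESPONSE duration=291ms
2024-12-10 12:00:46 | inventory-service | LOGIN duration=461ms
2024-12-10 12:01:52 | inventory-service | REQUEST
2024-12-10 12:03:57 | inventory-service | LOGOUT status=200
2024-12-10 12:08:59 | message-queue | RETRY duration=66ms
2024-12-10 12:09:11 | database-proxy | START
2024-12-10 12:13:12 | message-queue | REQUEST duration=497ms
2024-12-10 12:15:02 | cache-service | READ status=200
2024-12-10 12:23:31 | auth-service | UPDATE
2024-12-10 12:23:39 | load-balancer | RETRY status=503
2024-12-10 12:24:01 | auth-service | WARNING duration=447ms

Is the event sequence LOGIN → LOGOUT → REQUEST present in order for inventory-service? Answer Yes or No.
No

To verify sequence order:

1. Find all events in sequence LOGIN → LOGOUT → REQUEST for inventory-service
2. Extract their timestamps
3. Check if timestamps are in ascending order
4. Result: No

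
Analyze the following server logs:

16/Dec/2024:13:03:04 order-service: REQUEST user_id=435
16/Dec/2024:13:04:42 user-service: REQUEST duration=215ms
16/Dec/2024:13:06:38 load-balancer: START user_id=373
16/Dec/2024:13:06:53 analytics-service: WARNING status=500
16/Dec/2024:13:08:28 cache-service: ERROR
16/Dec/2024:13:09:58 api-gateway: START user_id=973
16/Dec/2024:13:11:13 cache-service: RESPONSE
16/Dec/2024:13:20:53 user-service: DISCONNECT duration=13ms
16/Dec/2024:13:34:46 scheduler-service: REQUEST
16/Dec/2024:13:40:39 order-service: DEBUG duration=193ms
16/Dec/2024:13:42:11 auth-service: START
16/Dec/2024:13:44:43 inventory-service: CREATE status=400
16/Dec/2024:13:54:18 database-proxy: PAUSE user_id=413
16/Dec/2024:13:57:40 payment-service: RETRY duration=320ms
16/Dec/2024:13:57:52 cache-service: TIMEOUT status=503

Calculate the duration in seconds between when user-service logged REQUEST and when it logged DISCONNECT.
971

To find the time between events:

1. Locate the first REQUEST event for user-service: 16/Dec/2024:13:04:42
2. Locate the first DISCONNECT event for user-service: 16/Dec/2024:13:20:53
3. Calculate the difference: 16/Dec/2024:13:20:53 - 16/Dec/2024:13:04:42 = 971 seconds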